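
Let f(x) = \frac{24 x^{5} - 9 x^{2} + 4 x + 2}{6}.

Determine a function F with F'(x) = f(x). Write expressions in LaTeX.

Whatever form F(x) takes, F'(x) = f(x) is non-negotiable.
Check: d/dx[\frac{2 x^{6}}{3} - \frac{x^{3}}{2} + \frac{x^{2}}{3} + \frac{x}{3}] = 4 x^{5} - \frac{3 x^{2}}{2} + \frac{2 x}{3} + \frac{1}{3}, which equals f(x).

An antiderivative is F(x) = \frac{2 x^{6}}{3} - \frac{x^{3}}{2} + \frac{x^{2}}{3} + \frac{x}{3}.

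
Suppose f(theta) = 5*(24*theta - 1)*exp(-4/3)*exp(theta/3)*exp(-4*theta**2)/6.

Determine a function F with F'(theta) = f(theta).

The substitution u = -4*theta**2 + theta/3 - 4/3 works: f is exactly (dF/du)*(du/dtheta) for that inner function.
Check: d/dtheta[-5*exp(-4/3)*exp(theta/3)*exp(-4*theta**2)/2] = (120*theta*exp(theta/3) - 5*exp(theta/3))*exp(-4/3)*exp(-4*theta**2)/6, which equals f(theta).

An antiderivative is F(theta) = -5*exp(-4/3)*exp(theta/3)*exp(-4*theta**2)/2.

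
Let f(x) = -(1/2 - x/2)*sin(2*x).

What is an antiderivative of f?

An antiderivative is F(x) = -x*cos(2*x)/4 + sin(2*x)/8 + cos(2*x)/4.

Whatever form F(x) takes, F'(x) = f(x) is non-negotiable.
Check: d/dx[-x*cos(2*x)/4 + sin(2*x)/8 + cos(2*x)/4] = x*sin(2*x)/2 - sin(2*x)/2, which equals f(x).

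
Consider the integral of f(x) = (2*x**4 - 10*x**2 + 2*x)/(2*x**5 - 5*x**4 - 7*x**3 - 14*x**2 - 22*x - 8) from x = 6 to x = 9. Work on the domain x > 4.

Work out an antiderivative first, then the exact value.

The denominator factors as (x - 4)*(x + 1)*(2*x + 1)*(x**2 + 2); partial fractions split f into directly integrable pieces: 2*(4*x + 1)/(9*(x**2 + 2)) + 2/(3*(2*x + 1)) - 2/(3*(x + 1)) + 4/(9*(x - 4)).
F(x) = 4*log(x - 4)/9 + log(x + 1/2)/3 - 2*log(x + 1)/3 + 4*log(x**2 + 2)/9 + sqrt(2)*atan(sqrt(2)*x/2)/9 is an antiderivative of f.
Check: d/dx[4*log(x - 4)/9 + log(x + 1/2)/3 - 2*log(x + 1)/3 + 4*log(x**2 + 2)/9 + sqrt(2)*atan(sqrt(2)*x/2)/9] = (2*x**4 - 10*x**2 + 2*x)/(2*x**5 - 5*x**4 - 7*x**3 - 14*x**2 - 22*x - 8) = f(x).
F(9) = -2*log(10)/3 + sqrt(2)*atan(9*sqrt(2)/2)/9 + 4*log(5)/9 + log(19/2)/3 + 4*log(83)/9; F(6) = -2*log(7)/3 + sqrt(2)*atan(3*sqrt(2))/9 + 4*log(2)/9 + log(13/2)/3 + 4*log(38)/9.
Integral = F(9) - F(6) = -4*log(38)/9 - 2*log(10)/3 - log(13/2)/3 - 4*log(2)/9 - sqrt(2)*atan(3*sqrt(2))/9 + sqrt(2)*atan(9*sqrt(2)/2)/9 + 4*log(5)/9 + log(19/2)/3 + 2*log(7)/3 + 4*log(83)/9.

Antiderivative: F(x) = 4*log(x - 4)/9 + log(x + 1/2)/3 - 2*log(x + 1)/3 + 4*log(x**2 + 2)/9 + sqrt(2)*atan(sqrt(2)*x/2)/9; value = -4*log(38)/9 - 2*log(10)/3 - log(13/2)/3 - 4*log(2)/9 - sqrt(2)*atan(3*sqrt(2))/9 + sqrt(2)*atan(9*sqrt(2)/2)/9 + 4*log(5)/9 + log(19/2)/3 + 2*log(7)/3 + 4*log(83)/9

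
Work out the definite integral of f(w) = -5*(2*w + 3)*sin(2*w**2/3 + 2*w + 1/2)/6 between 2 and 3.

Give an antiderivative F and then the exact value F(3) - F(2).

Antiderivative: F(w) = 5*cos(2*w**2/3 + 2*w + 1/2)/4; value = -5*cos(43/6)/4 + 5*cos(25/2)/4

The substitution u = 2*w**2/3 + 2*w + 1/2 works: f is exactly (dF/du)*(du/dw) for that inner function.
F(w) = 5*cos(2*w**2/3 + 2*w + 1/2)/4 is an antiderivative of f.
Check: d/dw[5*cos(2*w**2/3 + 2*w + 1/2)/4] = -5*w*sin(2*w**2/3 + 2*w + 1/2)/3 - 5*sin(2*w**2/3 + 2*w + 1/2)/2, which equals f(w).
F(3) = 5*cos(25/2)/4; F(2) = 5*cos(43/6)/4.
Integral = F(3) - F(2) = -5*cos(43/6)/4 + 5*cos(25/2)/4.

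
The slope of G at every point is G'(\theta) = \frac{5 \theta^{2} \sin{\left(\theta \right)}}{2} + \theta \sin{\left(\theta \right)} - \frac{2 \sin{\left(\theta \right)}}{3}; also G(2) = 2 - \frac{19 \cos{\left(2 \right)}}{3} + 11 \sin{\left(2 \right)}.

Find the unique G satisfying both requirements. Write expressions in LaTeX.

G(\theta) = - \frac{5 \theta^{2} \cos{\left(\theta \right)}}{2} + 5 \theta \sin{\left(\theta \right)} - \theta \cos{\left(\theta \right)} + \sin{\left(\theta \right)} + \frac{17 \cos{\left(\theta \right)}}{3} + 2

The integrand splits into summands that can be handled one at a time.
A general antiderivative is - \frac{5 \theta^{2} \cos{\left(\theta \right)}}{2} + 5 \theta \sin{\left(\theta \right)} - \theta \cos{\left(\theta \right)} + \sin{\left(\theta \right)} + \frac{17 \cos{\left(\theta \right)}}{3} + C.
The condition gives C = 2 - \frac{19 \cos{\left(2 \right)}}{3} + 11 \sin{\left(2 \right)} - (- \frac{19 \cos{\left(2 \right)}}{3} + 11 \sin{\left(2 \right)}) = 2.
So G(\theta) = - \frac{5 \theta^{2} \cos{\left(\theta \right)}}{2} + 5 \theta \sin{\left(\theta \right)} - \theta \cos{\left(\theta \right)} + \sin{\left(\theta \right)} + \frac{17 \cos{\left(\theta \right)}}{3} + 2.
Check: d/d\theta[- \frac{5 \theta^{2} \cos{\left(\theta \right)}}{2} + 5 \theta \sin{\left(\theta \right)} - \theta \cos{\left(\theta \right)} + \sin{\left(\theta \right)} + \frac{17 \cos{\left(\theta \right)}}{3} + 2] = \frac{5 \theta^{2} \sin{\left(\theta \right)}}{2} + \theta \sin{\left(\theta \right)} - \frac{2 \sin{\left(\theta \right)}}{3} = G'(\theta).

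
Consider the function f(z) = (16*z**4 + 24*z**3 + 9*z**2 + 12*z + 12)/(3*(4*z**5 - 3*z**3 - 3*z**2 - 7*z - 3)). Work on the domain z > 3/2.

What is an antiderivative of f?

The denominator factors as 3*(z + 1)*(2*z - 3)*(2*z + 1)*(z**2 + 1); partial fractions split f into directly integrable pieces: (49*z + 15)/(78*(z**2 + 1)) - 5/(6*(2*z + 1)) + 283/(130*(2*z - 3)) + 1/(30*(z + 1)).
Check: d/dz[283*log(z - 3/2)/260 - 5*log(z + 1/2)/12 + log(z + 1)/30 + 49*log(z**2 + 1)/156 + 5*atan(z)/26] = (16*z**4 + 24*z**3 + 9*z**2 + 12*z + 12)/(12*z**5 - 9*z**3 - 9*z**2 - 21*z - 9), which equals f(z).

An antiderivative is F(z) = 283*log(z - 3/2)/260 - 5*log(z + 1/2)/12 + log(z + 1)/30 + 49*log(z**2 + 1)/156 + 5*atan(z)/26.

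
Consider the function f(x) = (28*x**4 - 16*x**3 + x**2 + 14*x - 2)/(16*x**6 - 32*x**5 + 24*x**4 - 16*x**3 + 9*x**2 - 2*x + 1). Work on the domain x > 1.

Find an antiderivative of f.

An antiderivative is F(x) = (-3*x - 1)/(4*x**2 + 1) - 2/(2*x - 2).

Since d/dx undoes antidifferentiation here, F'(x) = f(x) is required of F(x).
Check: d/dx[(-3*x - 1)/(4*x**2 + 1) - 2/(2*x - 2)] = (28*x**4 - 16*x**3 + x**2 + 14*x - 2)/(16*x**6 - 32*x**5 + 24*x**4 - 16*x**3 + 9*x**2 - 2*x + 1) = f(x).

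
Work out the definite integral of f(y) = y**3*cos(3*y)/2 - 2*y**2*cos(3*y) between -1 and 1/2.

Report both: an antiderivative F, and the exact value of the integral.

Antiderivative: F(y) = y**3*sin(3*y)/6 - 2*y**2*sin(3*y)/3 + y**2*cos(3*y)/6 - y*sin(3*y)/9 - 4*y*cos(3*y)/9 + 4*sin(3*y)/27 - cos(3*y)/27; value = -31*sin(3)/54 - 23*sin(3/2)/432 - 47*cos(3/2)/216 - 31*cos(3)/54

Integrate term by term and add the pieces.
F(y) = y**3*sin(3*y)/6 - 2*y**2*sin(3*y)/3 + y**2*cos(3*y)/6 - y*sin(3*y)/9 - 4*y*cos(3*y)/9 + 4*sin(3*y)/27 - cos(3*y)/27 is an antiderivative of f.
Check: d/dy[y**3*sin(3*y)/6 - 2*y**2*sin(3*y)/3 + y**2*cos(3*y)/6 - y*sin(3*y)/9 - 4*y*cos(3*y)/9 + 4*sin(3*y)/27 - cos(3*y)/27] = y**3*cos(3*y)/2 - 2*y**2*cos(3*y) = f(y).
F(1/2) = -23*sin(3/2)/432 - 47*cos(3/2)/216; F(-1) = 31*cos(3)/54 + 31*sin(3)/54.
Integral = F(1/2) - F(-1) = -31*sin(3)/54 - 23*sin(3/2)/432 - 47*cos(3/2)/216 - 31*cos(3)/54.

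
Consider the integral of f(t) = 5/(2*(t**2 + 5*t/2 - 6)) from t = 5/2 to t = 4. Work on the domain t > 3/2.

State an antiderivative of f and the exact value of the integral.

Antiderivative: F(t) = 5*log(t - 3/2)/11 - 5*log(t + 4)/11; value = -5*log(8)/11 + 5*log(5/2)/11 + 5*log(13/2)/11

The denominator factors as (t + 4)*(2*t - 3); partial fractions split f into directly integrable pieces: 10/(11*(2*t - 3)) - 5/(11*(t + 4)).
F(t) = 5*log(t - 3/2)/11 - 5*log(t + 4)/11 is an antiderivative of f.
Check: d/dt[5*log(t - 3/2)/11 - 5*log(t + 4)/11] = 5/(2*t**2 + 5*t - 12), which equals f(t).
F(4) = -5*log(8)/11 + 5*log(5/2)/11; F(5/2) = -5*log(13/2)/11.
Integral = F(4) - F(5/2) = -5*log(8)/11 + 5*log(5/2)/11 + 5*log(13/2)/11.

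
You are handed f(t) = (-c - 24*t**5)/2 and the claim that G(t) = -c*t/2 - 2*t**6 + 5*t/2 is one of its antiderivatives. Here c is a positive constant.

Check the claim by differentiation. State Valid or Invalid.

d/dt[G] = -c/2 - 12*t**5 + 5/2
d/dt[G] - f(t) = 5/2 != 0.

Invalid: d/dt[G] - f = 5/2, which is not 0.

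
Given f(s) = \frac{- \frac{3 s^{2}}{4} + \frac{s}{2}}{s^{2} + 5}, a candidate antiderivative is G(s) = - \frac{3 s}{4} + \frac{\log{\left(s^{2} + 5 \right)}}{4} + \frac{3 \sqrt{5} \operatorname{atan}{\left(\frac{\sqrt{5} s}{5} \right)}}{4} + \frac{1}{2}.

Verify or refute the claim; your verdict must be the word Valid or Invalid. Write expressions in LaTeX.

Valid - differentiating G returns exactly f.

d/ds[G] = \frac{- 3 s^{2} + 2 s}{4 s^{2} + 20}
This equals f(s) exactly, so the claim holds.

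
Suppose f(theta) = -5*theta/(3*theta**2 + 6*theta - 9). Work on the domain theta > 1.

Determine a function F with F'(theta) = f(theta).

An antiderivative is F(theta) = -5*log(theta - 1)/12 - 5*log(theta + 3)/4.

Factor the denominator (3*(theta - 1)*(theta + 3)) and decompose: f = -5/(4*(theta + 3)) - 5/(12*(theta - 1)); each piece integrates to a log, atan, or power term.
Check: d/dtheta[-5*log(theta - 1)/12 - 5*log(theta + 3)/4] = -5*theta/(3*theta**2 + 6*theta - 9) = f(theta).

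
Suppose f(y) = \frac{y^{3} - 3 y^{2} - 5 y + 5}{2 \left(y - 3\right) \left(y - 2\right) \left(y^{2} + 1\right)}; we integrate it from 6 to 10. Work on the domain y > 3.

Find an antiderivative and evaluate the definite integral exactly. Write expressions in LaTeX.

Antiderivative: F(y) = \frac{- 10 \log{\left(y - 3 \right)} + 18 \log{\left(y - 2 \right)} + \log{\left(y^{2} + 1 \right)} + 14 \operatorname{atan}{\left(y \right)}}{20}; value = - \frac{9 \log{\left(4 \right)}}{10} - \frac{7 \operatorname{atan}{\left(6 \right)}}{10} - \frac{\log{\left(7 \right)}}{2} - \frac{\log{\left(37 \right)}}{20} + \frac{\log{\left(101 \right)}}{20} + \frac{\log{\left(3 \right)}}{2} + \frac{7 \operatorname{atan}{\left(10 \right)}}{10} + \frac{9 \log{\left(8 \right)}}{10}

The denominator factors as 2 \left(y - 3\right) \left(y - 2\right) \left(y^{2} + 1\right); partial fractions split f into directly integrable pieces: \frac{y + 7}{10 \left(y^{2} + 1\right)} + \frac{9}{10 \left(y - 2\right)} - \frac{1}{2 \left(y - 3\right)}.
F(y) = \frac{- 10 \log{\left(y - 3 \right)} + 18 \log{\left(y - 2 \right)} + \log{\left(y^{2} + 1 \right)} + 14 \operatorname{atan}{\left(y \right)}}{20} is an antiderivative of f.
Check: d/dy[\frac{- 10 \log{\left(y - 3 \right)} + 18 \log{\left(y - 2 \right)} + \log{\left(y^{2} + 1 \right)} + 14 \operatorname{atan}{\left(y \right)}}{20}] = \frac{y^{3} - 3 y^{2} - 5 y + 5}{2 y^{4} - 10 y^{3} + 14 y^{2} - 10 y + 12}, which equals f(y).
F(10) = - \frac{\log{\left(7 \right)}}{2} + \frac{\log{\left(101 \right)}}{20} + \frac{7 \operatorname{atan}{\left(10 \right)}}{10} + \frac{9 \log{\left(8 \right)}}{10}; F(6) = - \frac{\log{\left(3 \right)}}{2} + \frac{\log{\left(37 \right)}}{20} + \frac{7 \operatorname{atan}{\left(6 \right)}}{10} + \frac{9 \log{\left(4 \right)}}{10}.
Integral = F(10) - F(6) = - \frac{9 \log{\left(4 \right)}}{10} - \frac{7 \operatorname{atan}{\left(6 \right)}}{10} - \frac{\log{\left(7 \right)}}{2} - \frac{\log{\left(37 \right)}}{20} + \frac{\log{\left(101 \right)}}{20} + \frac{\log{\left(3 \right)}}{2} + \frac{7 \operatorname{atan}{\left(10 \right)}}{10} + \frac{9 \log{\left(8 \right)}}{10}.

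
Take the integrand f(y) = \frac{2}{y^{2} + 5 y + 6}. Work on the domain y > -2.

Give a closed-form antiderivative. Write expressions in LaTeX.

An antiderivative is F(y) = 2 \log{\left(y + 2 \right)} - 2 \log{\left(y + 3 \right)}.

Factor the denominator (\left(y + 2\right) \left(y + 3\right)) and decompose: f = - \frac{2}{y + 3} + \frac{2}{y + 2}; each piece integrates to a log, atan, or power term.
Check: d/dy[2 \log{\left(y + 2 \right)} - 2 \log{\left(y + 3 \right)}] = \frac{2}{y^{2} + 5 y + 6} = f(y).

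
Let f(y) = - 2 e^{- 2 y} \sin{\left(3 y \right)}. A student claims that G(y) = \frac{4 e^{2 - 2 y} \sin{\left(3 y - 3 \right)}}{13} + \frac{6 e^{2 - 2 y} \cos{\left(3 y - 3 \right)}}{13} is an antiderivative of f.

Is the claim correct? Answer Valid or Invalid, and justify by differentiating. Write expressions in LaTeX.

d/dy[G] = - 2 e^{2} e^{- 2 y} \sin{\left(3 y - 3 \right)}
d/dy[G] - f(y) = \left(\frac{2 \sin{\left(3 y \right)}}{e^{2}} - 2 \sin{\left(3 y - 3 \right)}\right) e^{2} e^{- 2 y} != 0.

Invalid: d/dy[G] - f = \left(\frac{2 \sin{\left(3 y \right)}}{e^{2}} - 2 \sin{\left(3 y - 3 \right)}\right) e^{2} e^{- 2 y}, which is not 0.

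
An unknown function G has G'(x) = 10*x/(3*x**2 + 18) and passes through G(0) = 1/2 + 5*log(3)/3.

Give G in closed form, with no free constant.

G(x) = 5*log(x**2/2 + 3)/3 + 1/2

The substitution u = x**2/2 + 3 works: G'(x) is exactly (dG/du)*(du/dx) for that inner function.
A general antiderivative is 5*log(x**2/2 + 3)/3 + C.
The condition gives C = 1/2 + 5*log(3)/3 - (5*log(3)/3) = 1/2.
So G(x) = 5*log(x**2/2 + 3)/3 + 1/2.
Check: d/dx[5*log(x**2/2 + 3)/3 + 1/2] = 10*x/(3*x**2 + 18) = G'(x).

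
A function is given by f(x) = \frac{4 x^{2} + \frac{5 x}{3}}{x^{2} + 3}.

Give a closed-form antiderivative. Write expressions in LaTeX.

A candidate is checked by its d/dx: the result must match f(x).
Check: d/dx[4 x + \frac{5 \log{\left(x^{2} + 3 \right)}}{6} - 4 \sqrt{3} \operatorname{atan}{\left(\frac{\sqrt{3} x}{3} \right)}] = \frac{12 x^{2} + 5 x}{3 x^{2} + 9}, which equals f(x).

An antiderivative is F(x) = 4 x + \frac{5 \log{\left(x^{2} + 3 \right)}}{6} - 4 \sqrt{3} \operatorname{atan}{\left(\frac{\sqrt{3} x}{3} \right)}.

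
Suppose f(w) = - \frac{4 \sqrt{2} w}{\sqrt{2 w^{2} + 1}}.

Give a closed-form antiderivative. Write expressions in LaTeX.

The substitution u = 4 w^{2} + 2 works: f is exactly (dF/du)*(du/dw) for that inner function.
Check: d/dw[- 2 \sqrt{4 w^{2} + 2}] = - \frac{4 \sqrt{2} w}{\sqrt{2 w^{2} + 1}} = f(w).

An antiderivative is F(w) = - 2 \sqrt{4 w^{2} + 2}.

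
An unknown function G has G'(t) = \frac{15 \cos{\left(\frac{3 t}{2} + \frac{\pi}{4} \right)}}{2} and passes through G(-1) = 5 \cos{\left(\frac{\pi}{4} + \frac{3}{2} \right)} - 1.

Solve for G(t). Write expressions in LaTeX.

The proposed G(t) is checked by its d/dt: the result must match the given G'(t).
A general antiderivative is 5 \sin{\left(\frac{3 t}{2} + \frac{\pi}{4} \right)} + C.
The condition gives C = 5 \cos{\left(\frac{\pi}{4} + \frac{3}{2} \right)} - 1 - (5 \cos{\left(\frac{\pi}{4} + \frac{3}{2} \right)}) = -1.
So G(t) = 5 \sin{\left(\frac{3 t}{2} + \frac{\pi}{4} \right)} - 1.
Check: d/dt[5 \sin{\left(\frac{3 t}{2} + \frac{\pi}{4} \right)} - 1] = \frac{15 \cos{\left(\frac{3 t}{2} + \frac{\pi}{4} \right)}}{2} = G'(t).

G(t) = 5 \sin{\left(\frac{3 t}{2} + \frac{\pi}{4} \right)} - 1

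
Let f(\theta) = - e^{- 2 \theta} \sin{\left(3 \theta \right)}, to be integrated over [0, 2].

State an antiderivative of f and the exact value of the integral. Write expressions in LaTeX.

Check any antiderivative F(\theta) by computing F'(\theta) and comparing it with f(\theta).
F(\theta) = \frac{\left(2 \sin{\left(3 \theta \right)} + 3 \cos{\left(3 \theta \right)}\right) e^{- 2 \theta}}{13} is an antiderivative of f.
Check: d/d\theta[\frac{\left(2 \sin{\left(3 \theta \right)} + 3 \cos{\left(3 \theta \right)}\right) e^{- 2 \theta}}{13}] = - e^{- 2 \theta} \sin{\left(3 \theta \right)} = f(\theta).
F(2) = \frac{2 \sin{\left(6 \right)}}{13 e^{4}} + \frac{3 \cos{\left(6 \right)}}{13 e^{4}}; F(0) = \frac{3}{13}.
Integral = F(2) - F(0) = - \frac{3}{13} + \frac{2 \sin{\left(6 \right)}}{13 e^{4}} + \frac{3 \cos{\left(6 \right)}}{13 e^{4}}.

Antiderivative: F(\theta) = \frac{\left(2 \sin{\left(3 \theta \right)} + 3 \cos{\left(3 \theta \right)}\right) e^{- 2 \theta}}{13}; value = - \frac{3}{13} + \frac{2 \sin{\left(6 \right)}}{13 e^{4}} + \frac{3 \cos{\left(6 \right)}}{13 e^{4}}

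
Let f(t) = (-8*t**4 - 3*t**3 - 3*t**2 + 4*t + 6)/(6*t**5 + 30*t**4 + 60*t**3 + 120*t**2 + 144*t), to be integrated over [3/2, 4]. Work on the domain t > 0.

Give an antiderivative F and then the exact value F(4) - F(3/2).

Antiderivative: F(t) = (52*log(t) + 1534*log(t + 2) - 3200*log(t + 3) - 25*log(t**2 + 4) + 582*atan(t/2))/1248; value = -100*log(7)/39 - 59*log(7/2)/48 - 97*atan(3/4)/208 - 25*log(20)/1248 - log(3/2)/24 + 25*log(25/4)/1248 + log(4)/24 + 97*atan(2)/208 + 59*log(6)/48 + 100*log(9/2)/39

The denominator factors as 6*t*(t + 2)*(t + 3)*(t**2 + 4); partial fractions split f into directly integrable pieces: -(25*t - 582)/(624*(t**2 + 4)) - 100/(39*(t + 3)) + 59/(48*(t + 2)) + 1/(24*t).
F(t) = (52*log(t) + 1534*log(t + 2) - 3200*log(t + 3) - 25*log(t**2 + 4) + 582*atan(t/2))/1248 is an antiderivative of f.
Check: d/dt[(52*log(t) + 1534*log(t + 2) - 3200*log(t + 3) - 25*log(t**2 + 4) + 582*atan(t/2))/1248] = (-8*t**4 - 3*t**3 - 3*t**2 + 4*t + 6)/(6*t**5 + 30*t**4 + 60*t**3 + 120*t**2 + 144*t) = f(t).
F(4) = -100*log(7)/39 - 25*log(20)/1248 + log(4)/24 + 97*atan(2)/208 + 59*log(6)/48; F(3/2) = -100*log(9/2)/39 - 25*log(25/4)/1248 + log(3/2)/24 + 97*atan(3/4)/208 + 59*log(7/2)/48.
Integral = F(4) - F(3/2) = -100*log(7)/39 - 59*log(7/2)/48 - 97*atan(3/4)/208 - 25*log(20)/1248 - log(3/2)/24 + 25*log(25/4)/1248 + log(4)/24 + 97*atan(2)/208 + 59*log(6)/48 + 100*log(9/2)/39.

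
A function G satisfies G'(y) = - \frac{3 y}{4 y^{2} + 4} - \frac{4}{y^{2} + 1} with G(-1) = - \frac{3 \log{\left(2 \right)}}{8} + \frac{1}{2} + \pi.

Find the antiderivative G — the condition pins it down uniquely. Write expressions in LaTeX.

G(y) = - \frac{3 \log{\left(y^{2} + 1 \right)}}{8} - 4 \operatorname{atan}{\left(y \right)} + \frac{1}{2}

Integrate term by term and add the pieces.
A general antiderivative is - \frac{3 \log{\left(y^{2} + 1 \right)}}{8} - 4 \operatorname{atan}{\left(y \right)} + C.
The condition gives C = - \frac{3 \log{\left(2 \right)}}{8} + \frac{1}{2} + \pi - (\pi - \frac{3 \log{\left(2 \right)}}{8}) = \frac{1}{2}.
So G(y) = - \frac{3 \log{\left(y^{2} + 1 \right)}}{8} - 4 \operatorname{atan}{\left(y \right)} + \frac{1}{2}.
Check: d/dy[- \frac{3 \log{\left(y^{2} + 1 \right)}}{8} - 4 \operatorname{atan}{\left(y \right)} + \frac{1}{2}] = \frac{- 3 y - 16}{4 y^{2} + 4}, which equals G'(y).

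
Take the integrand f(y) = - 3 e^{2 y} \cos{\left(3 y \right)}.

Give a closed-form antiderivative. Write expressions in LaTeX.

An antiderivative is F(y) = - \frac{9 e^{2 y} \sin{\left(3 y \right)}}{13} - \frac{6 e^{2 y} \cos{\left(3 y \right)}}{13}.

Recover f(y) by differentiating a candidate F(y); any mismatch rules it out.
Check: d/dy[- \frac{9 e^{2 y} \sin{\left(3 y \right)}}{13} - \frac{6 e^{2 y} \cos{\left(3 y \right)}}{13}] = - 3 e^{2 y} \cos{\left(3 y \right)} = f(y).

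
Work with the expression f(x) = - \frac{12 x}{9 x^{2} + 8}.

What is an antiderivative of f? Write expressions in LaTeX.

An antiderivative is F(x) = - \frac{2 \log{\left(\frac{3 x^{2}}{2} + \frac{4}{3} \right)}}{3}.

f matches the chain-rule pattern g'(h)*h' with inner function h(x) = \frac{3 x^{2}}{2} + \frac{4}{3}; substituting u = h(x) collapses the integral.
Check: d/dx[- \frac{2 \log{\left(\frac{3 x^{2}}{2} + \frac{4}{3} \right)}}{3}] = - \frac{12 x}{9 x^{2} + 8} = f(x).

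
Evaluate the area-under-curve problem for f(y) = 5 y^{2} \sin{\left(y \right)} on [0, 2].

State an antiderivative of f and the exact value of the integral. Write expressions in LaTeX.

Recover f(y) by differentiating a candidate F(y); any mismatch rules it out.
F(y) = - 5 y^{2} \cos{\left(y \right)} + 10 y \sin{\left(y \right)} + 10 \cos{\left(y \right)} is an antiderivative of f.
Check: d/dy[- 5 y^{2} \cos{\left(y \right)} + 10 y \sin{\left(y \right)} + 10 \cos{\left(y \right)}] = 5 y^{2} \sin{\left(y \right)} = f(y).
F(2) = - 10 \cos{\left(2 \right)} + 20 \sin{\left(2 \right)}; F(0) = 10.
Integral = F(2) - F(0) = -10 - 10 \cos{\left(2 \right)} + 20 \sin{\left(2 \right)}.

Antiderivative: F(y) = - 5 y^{2} \cos{\left(y \right)} + 10 y \sin{\left(y \right)} + 10 \cos{\left(y \right)}; value = -10 - 10 \cos{\left(2 \right)} + 20 \sin{\left(2 \right)}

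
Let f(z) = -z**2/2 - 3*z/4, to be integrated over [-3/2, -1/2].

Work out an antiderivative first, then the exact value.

The integrand splits into summands that can be handled one at a time.
F(z) = -z**3/6 - 3*z**2/8 is an antiderivative of f.
Check: d/dz[-z**3/6 - 3*z**2/8] = -z**2/2 - 3*z/4 = f(z).
F(-1/2) = -7/96; F(-3/2) = -9/32.
Integral = F(-1/2) - F(-3/2) = 5/24.

Antiderivative: F(z) = -z**3/6 - 3*z**2/8; value = 5/24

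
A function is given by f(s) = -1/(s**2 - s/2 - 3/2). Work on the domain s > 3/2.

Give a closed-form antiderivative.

Factor the denominator ((s + 1)*(2*s - 3)) and decompose: f = -4/(5*(2*s - 3)) + 2/(5*(s + 1)); each piece integrates to a log, atan, or power term.
Check: d/ds[-2*log(s - 3/2)/5 + 2*log(s + 1)/5] = -2/(2*s**2 - s - 3), which equals f(s).

An antiderivative is F(s) = -2*log(s - 3/2)/5 + 2*log(s + 1)/5.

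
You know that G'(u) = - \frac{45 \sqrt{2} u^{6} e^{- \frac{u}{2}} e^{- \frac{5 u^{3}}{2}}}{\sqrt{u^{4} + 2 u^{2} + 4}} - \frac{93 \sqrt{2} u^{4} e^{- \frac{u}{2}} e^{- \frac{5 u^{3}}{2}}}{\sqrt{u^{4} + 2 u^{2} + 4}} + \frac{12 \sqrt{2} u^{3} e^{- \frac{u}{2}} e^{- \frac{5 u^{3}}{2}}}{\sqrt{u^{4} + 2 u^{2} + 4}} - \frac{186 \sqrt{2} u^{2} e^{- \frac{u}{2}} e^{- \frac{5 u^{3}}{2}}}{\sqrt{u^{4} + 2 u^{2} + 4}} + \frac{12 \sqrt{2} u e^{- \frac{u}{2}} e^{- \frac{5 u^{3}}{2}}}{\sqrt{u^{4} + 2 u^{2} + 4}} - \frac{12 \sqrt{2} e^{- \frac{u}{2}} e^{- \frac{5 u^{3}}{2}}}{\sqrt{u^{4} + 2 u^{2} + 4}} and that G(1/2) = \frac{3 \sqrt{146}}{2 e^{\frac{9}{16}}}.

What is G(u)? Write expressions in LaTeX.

Recognize the product-rule pattern: G'(u) = v'r + vr' with v = 12 \sqrt{\frac{u^{4}}{2} + u^{2} + 2}, r = e^{- \frac{5 u^{3}}{2} - \frac{u}{2}}, so integration by parts undoes it.
A general antiderivative is 12 \sqrt{\frac{u^{4}}{2} + u^{2} + 2} e^{- \frac{5 u^{3}}{2} - \frac{u}{2}} + C.
The condition gives C = \frac{3 \sqrt{146}}{2 e^{\frac{9}{16}}} - (\frac{3 \sqrt{146}}{2 e^{\frac{9}{16}}}) = 0.
So G(u) = 6 \sqrt{2} \sqrt{u^{4} + 2 u^{2} + 4} e^{- \frac{u}{2}} e^{- \frac{5 u^{3}}{2}}.
Check: d/du[6 \sqrt{2} \sqrt{u^{4} + 2 u^{2} + 4} e^{- \frac{u}{2}} e^{- \frac{5 u^{3}}{2}}] = \frac{\left(- 45 \sqrt{2} u^{6} - 93 \sqrt{2} u^{4} + 12 \sqrt{2} u^{3} - 186 \sqrt{2} u^{2} + 12 \sqrt{2} u - 12 \sqrt{2}\right) e^{- \frac{u}{2}} e^{- \frac{5 u^{3}}{2}}}{\sqrt{u^{4} + 2 u^{2} + 4}}, which equals G'(u).

G(u) = 6 \sqrt{2} \sqrt{u^{4} + 2 u^{2} + 4} e^{- \frac{u}{2}} e^{- \frac{5 u^{3}}{2}}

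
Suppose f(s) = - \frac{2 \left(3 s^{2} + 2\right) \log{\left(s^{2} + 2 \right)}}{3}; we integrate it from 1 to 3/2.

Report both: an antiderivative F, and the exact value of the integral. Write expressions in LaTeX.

Antiderivative: F(s) = - \frac{2 s \left(3 s^{2} \log{\left(s^{2} + 2 \right)} - 2 s^{2} + 6 \log{\left(s^{2} + 2 \right)}\right)}{9}; value = - \frac{17 \log{\left(\frac{17}{4} \right)}}{4} + \frac{19}{18} + 2 \log{\left(3 \right)}

Check any antiderivative F(s) by computing F'(s) and comparing it with f(s).
F(s) = - \frac{2 s \left(3 s^{2} \log{\left(s^{2} + 2 \right)} - 2 s^{2} + 6 \log{\left(s^{2} + 2 \right)}\right)}{9} is an antiderivative of f.
Check: d/ds[- \frac{2 s \left(3 s^{2} \log{\left(s^{2} + 2 \right)} - 2 s^{2} + 6 \log{\left(s^{2} + 2 \right)}\right)}{9}] = - 2 s^{2} \log{\left(s^{2} + 2 \right)} - \frac{4 \log{\left(s^{2} + 2 \right)}}{3}, which equals f(s).
F(3/2) = \frac{3}{2} - \frac{17 \log{\left(\frac{17}{4} \right)}}{4}; F(1) = \frac{4}{9} - 2 \log{\left(3 \right)}.
Integral = F(3/2) - F(1) = - \frac{17 \log{\left(\frac{17}{4} \right)}}{4} + \frac{19}{18} + 2 \log{\left(3 \right)}.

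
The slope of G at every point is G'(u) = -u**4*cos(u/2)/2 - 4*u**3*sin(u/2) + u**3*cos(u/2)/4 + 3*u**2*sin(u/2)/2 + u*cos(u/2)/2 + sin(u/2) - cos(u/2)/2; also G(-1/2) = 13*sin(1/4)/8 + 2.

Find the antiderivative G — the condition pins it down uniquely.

G(u) = -u**4*sin(u/2) + u**3*sin(u/2)/2 + u*sin(u/2) - sin(u/2) + 2

Recognize the product-rule pattern: G'(u) = v'r + vr' with v = -u**4 + u**3/2 + u - 1, r = sin(u/2), so integration by parts undoes it.
A general antiderivative is (-2*u**4 + u**3 + 2*u - 2)*sin(u/2)/2 + C.
The condition gives C = 13*sin(1/4)/8 + 2 - (13*sin(1/4)/8) = 2.
So G(u) = -u**4*sin(u/2) + u**3*sin(u/2)/2 + u*sin(u/2) - sin(u/2) + 2.
Check: d/du[-u**4*sin(u/2) + u**3*sin(u/2)/2 + u*sin(u/2) - sin(u/2) + 2] = -u**4*cos(u/2)/2 - 4*u**3*sin(u/2) + u**3*cos(u/2)/4 + 3*u**2*sin(u/2)/2 + u*cos(u/2)/2 + sin(u/2) - cos(u/2)/2 = G'(u).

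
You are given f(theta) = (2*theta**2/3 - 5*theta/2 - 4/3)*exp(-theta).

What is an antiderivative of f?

Recognize the product-rule pattern: f = u'v + uv' with u = -2*theta**2/3 + 7*theta/6 + 5/2, v = exp(-theta), so integration by parts undoes it.
Check: d/dtheta[(-4*theta**2 + 7*theta + 15)*exp(-theta)/6] = (4*theta**2 - 15*theta - 8)*exp(-theta)/6, which equals f(theta).

An antiderivative is F(theta) = (-4*theta**2 + 7*theta + 15)*exp(-theta)/6.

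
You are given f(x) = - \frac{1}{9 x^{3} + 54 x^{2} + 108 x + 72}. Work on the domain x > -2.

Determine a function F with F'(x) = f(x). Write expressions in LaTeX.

An antiderivative is F(x) = \frac{1}{2 \left(3 x + 6\right)^{2}}.

Whatever form F(x) takes, F'(x) = f(x) is non-negotiable.
Check: d/dx[\frac{1}{2 \left(3 x + 6\right)^{2}}] = - \frac{1}{9 x^{3} + 54 x^{2} + 108 x + 72} = f(x).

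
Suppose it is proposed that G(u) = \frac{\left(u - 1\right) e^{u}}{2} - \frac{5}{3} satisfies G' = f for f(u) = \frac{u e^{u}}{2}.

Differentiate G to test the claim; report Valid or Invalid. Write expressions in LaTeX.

d/du[G] = \frac{u e^{u}}{2}
This equals f(u) exactly, so the claim holds.

Valid: G'(u) = f(u).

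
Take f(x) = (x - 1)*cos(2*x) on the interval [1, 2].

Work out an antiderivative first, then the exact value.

Antiderivative: F(x) = (2*x*sin(2*x) - 2*sin(2*x) + cos(2*x))/4; value = sin(4)/2 + cos(4)/4 - cos(2)/4

Check any antiderivative F(x) by computing F'(x) and comparing it with f(x).
F(x) = (2*x*sin(2*x) - 2*sin(2*x) + cos(2*x))/4 is an antiderivative of f.
Check: d/dx[(2*x*sin(2*x) - 2*sin(2*x) + cos(2*x))/4] = x*cos(2*x) - cos(2*x), which equals f(x).
F(2) = sin(4)/2 + cos(4)/4; F(1) = cos(2)/4.
Integral = F(2) - F(1) = sin(4)/2 + cos(4)/4 - cos(2)/4.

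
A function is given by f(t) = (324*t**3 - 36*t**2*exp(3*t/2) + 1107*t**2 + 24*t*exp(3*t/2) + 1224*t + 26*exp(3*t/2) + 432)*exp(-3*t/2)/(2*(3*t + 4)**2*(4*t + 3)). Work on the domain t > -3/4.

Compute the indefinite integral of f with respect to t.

An antiderivative F(t) passes only if d/dt[F] lands on f(t) exactly.
Check: d/dt[(-18*t - (3*t + 4)*exp(3*t/2)*log(4*t + 3) - 10*exp(3*t/2) - 24)*exp(-3*t/2)/(2*(3*t + 4))] = (324*t**3 - 36*t**2*exp(3*t/2) + 1107*t**2 + 24*t*exp(3*t/2) + 1224*t + 26*exp(3*t/2) + 432)/(72*t**3*exp(3*t/2) + 246*t**2*exp(3*t/2) + 272*t*exp(3*t/2) + 96*exp(3*t/2)), which equals f(t).

F(t) = (-18*t - (3*t + 4)*exp(3*t/2)*log(4*t + 3) - 10*exp(3*t/2) - 24)*exp(-3*t/2)/(2*(3*t + 4)) + C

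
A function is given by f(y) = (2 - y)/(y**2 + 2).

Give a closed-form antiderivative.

An antiderivative is F(y) = (-log(y**2 + 2) + 2*sqrt(2)*atan(sqrt(2)*y/2))/2.

Whatever form F(y) takes, F'(y) = f(y) is non-negotiable.
Check: d/dy[(-log(y**2 + 2) + 2*sqrt(2)*atan(sqrt(2)*y/2))/2] = (2 - y)/(y**2 + 2) = f(y).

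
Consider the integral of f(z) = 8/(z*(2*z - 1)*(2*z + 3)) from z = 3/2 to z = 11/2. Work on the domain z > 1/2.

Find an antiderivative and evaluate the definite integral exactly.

Antiderivative: F(z) = 2*(-4*log(z) + 3*log(z - 1/2) + log(z + 3/2))/3; value = -8*log(11/2)/3 - 2*log(3)/3 + 8*log(3/2)/3 + 2*log(7)/3 + 2*log(5)

The denominator factors as z*(2*z - 1)*(2*z + 3); partial fractions split f into directly integrable pieces: 4/(3*(2*z + 3)) + 4/(2*z - 1) - 8/(3*z).
F(z) = 2*(-4*log(z) + 3*log(z - 1/2) + log(z + 3/2))/3 is an antiderivative of f.
Check: d/dz[2*(-4*log(z) + 3*log(z - 1/2) + log(z + 3/2))/3] = 8/(4*z**3 + 4*z**2 - 3*z), which equals f(z).
F(11/2) = -8*log(11/2)/3 + 2*log(7)/3 + 2*log(5); F(3/2) = -8*log(3/2)/3 + 2*log(3)/3.
Integral = F(11/2) - F(3/2) = -8*log(11/2)/3 - 2*log(3)/3 + 8*log(3/2)/3 + 2*log(7)/3 + 2*log(5).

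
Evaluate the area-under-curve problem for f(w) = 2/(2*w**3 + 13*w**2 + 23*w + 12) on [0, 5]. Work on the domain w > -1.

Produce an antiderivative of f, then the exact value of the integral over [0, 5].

Antiderivative: F(w) = 2*(5*log(w + 1) - 6*log(w + 3/2) + log(w + 4))/15; value = -4*log(13/2)/5 - 2*log(4)/15 + 2*log(9)/15 + 4*log(3/2)/5 + 2*log(6)/3

Factor the denominator ((w + 1)*(w + 4)*(2*w + 3)) and decompose: f = -8/(5*(2*w + 3)) + 2/(15*(w + 4)) + 2/(3*(w + 1)); each piece integrates to a log, atan, or power term.
F(w) = 2*(5*log(w + 1) - 6*log(w + 3/2) + log(w + 4))/15 is an antiderivative of f.
Check: d/dw[2*(5*log(w + 1) - 6*log(w + 3/2) + log(w + 4))/15] = 2/(2*w**3 + 13*w**2 + 23*w + 12) = f(w).
F(5) = -4*log(13/2)/5 + 2*log(9)/15 + 2*log(6)/3; F(0) = -4*log(3/2)/5 + 2*log(4)/15.
Integral = F(5) - F(0) = -4*log(13/2)/5 - 2*log(4)/15 + 2*log(9)/15 + 4*log(3/2)/5 + 2*log(6)/3.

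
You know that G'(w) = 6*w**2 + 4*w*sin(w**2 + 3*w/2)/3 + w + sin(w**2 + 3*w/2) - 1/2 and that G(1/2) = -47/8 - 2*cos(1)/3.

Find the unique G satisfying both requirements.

Integrate term by term and add the pieces.
A general antiderivative is 2*w**3 + w**2/2 - w/2 - 2*cos(w**2 + 3*w/2)/3 - 5 + C.
The condition gives C = -47/8 - 2*cos(1)/3 - (-39/8 - 2*cos(1)/3) = -1.
So G(w) = (12*w**3 + 3*w**2 - 3*w - 4*cos(w**2 + 3*w/2) - 36)/6.
Check: d/dw[(12*w**3 + 3*w**2 - 3*w - 4*cos(w**2 + 3*w/2) - 36)/6] = 6*w**2 + 4*w*sin(w**2 + 3*w/2)/3 + w + sin(w**2 + 3*w/2) - 1/2 = G'(w).

G(w) = (12*w**3 + 3*w**2 - 3*w - 4*cos(w**2 + 3*w/2) - 36)/6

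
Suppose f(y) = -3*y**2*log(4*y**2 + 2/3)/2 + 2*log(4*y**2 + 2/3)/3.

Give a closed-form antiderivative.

An antiderivative is F(y) = (4*y**3 + 2*y*(4 - 3*y**2)*log(4*y**2 + 2/3) - 18*y + 3*sqrt(6)*atan(sqrt(6)*y))/12.

The integrand splits into summands that can be handled one at a time.
Check: d/dy[(4*y**3 + 2*y*(4 - 3*y**2)*log(4*y**2 + 2/3) - 18*y + 3*sqrt(6)*atan(sqrt(6)*y))/12] = -3*y**2*log(2*y**2 + 1/3)/2 - 3*y**2*log(2)/2 + 2*log(2*y**2 + 1/3)/3 + 2*log(2)/3, which equals f(y).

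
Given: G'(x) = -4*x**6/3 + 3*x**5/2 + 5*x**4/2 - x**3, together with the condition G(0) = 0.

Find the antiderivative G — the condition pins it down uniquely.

G(x) = -x**4*(16*x**3 - 21*x**2 - 42*x + 21)/84

The integrand splits into summands that can be handled one at a time.
A general antiderivative is -4*x**7/21 + x**6/4 + x**5/2 - x**4/4 + C.
The condition gives C = 0 - (0) = 0.
So G(x) = -x**4*(16*x**3 - 21*x**2 - 42*x + 21)/84.
Check: d/dx[-x**4*(16*x**3 - 21*x**2 - 42*x + 21)/84] = -4*x**6/3 + 3*x**5/2 + 5*x**4/2 - x**3 = G'(x).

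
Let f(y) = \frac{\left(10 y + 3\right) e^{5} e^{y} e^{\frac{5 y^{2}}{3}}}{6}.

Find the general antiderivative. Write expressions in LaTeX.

F(y) = \frac{e^{\frac{5 y^{2}}{3} + y + 5}}{2} + C

f matches the chain-rule pattern g'(h)*h' with inner function h(y) = \frac{5 y^{2}}{3} + y + 5; substituting u = h(y) collapses the integral.
Check: d/dy[\frac{e^{\frac{5 y^{2}}{3} + y + 5}}{2}] = \frac{5 y e^{5} e^{y} e^{\frac{5 y^{2}}{3}}}{3} + \frac{e^{5} e^{y} e^{\frac{5 y^{2}}{3}}}{2}, which equals f(y).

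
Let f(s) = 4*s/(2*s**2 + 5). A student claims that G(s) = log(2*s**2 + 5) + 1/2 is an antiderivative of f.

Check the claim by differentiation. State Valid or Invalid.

d/ds[G] = 4*s/(2*s**2 + 5)
This equals f(s) exactly, so the claim holds.

Valid. The derivative of G reproduces f.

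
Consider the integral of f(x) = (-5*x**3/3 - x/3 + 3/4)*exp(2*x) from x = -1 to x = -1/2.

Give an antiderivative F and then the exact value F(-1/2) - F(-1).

Antiderivative: F(x) = (-10*x**3 + 15*x**2 - 17*x + 13)*exp(2*x)/12; value = -55*exp(-2)/12 + 53*exp(-1)/24

f has the shape u'v + uv' for u = -5*x**3/6 + 5*x**2/4 - 17*x/12 + 13/12 and v = exp(2*x) — it is the derivative of the product u*v.
F(x) = (-10*x**3 + 15*x**2 - 17*x + 13)*exp(2*x)/12 is an antiderivative of f.
Check: d/dx[(-10*x**3 + 15*x**2 - 17*x + 13)*exp(2*x)/12] = -5*x**3*exp(2*x)/3 - x*exp(2*x)/3 + 3*exp(2*x)/4, which equals f(x).
F(-1/2) = 53*exp(-1)/24; F(-1) = 55*exp(-2)/12.
Integral = F(-1/2) - F(-1) = -55*exp(-2)/12 + 53*exp(-1)/24.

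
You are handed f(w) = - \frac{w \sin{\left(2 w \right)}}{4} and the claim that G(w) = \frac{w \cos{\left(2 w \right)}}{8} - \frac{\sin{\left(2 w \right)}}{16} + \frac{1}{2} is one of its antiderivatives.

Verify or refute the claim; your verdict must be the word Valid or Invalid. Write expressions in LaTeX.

Valid: G'(w) = f(w).

d/dw[G] = - \frac{w \sin{\left(2 w \right)}}{4}
This equals f(w) exactly, so the claim holds.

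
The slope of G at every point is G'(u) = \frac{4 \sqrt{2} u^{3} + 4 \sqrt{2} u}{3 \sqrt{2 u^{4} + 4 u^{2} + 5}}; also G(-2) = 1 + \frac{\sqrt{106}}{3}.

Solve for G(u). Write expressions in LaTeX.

G(u) = \frac{2 \sqrt{u^{4} + 2 u^{2} + \frac{5}{2}}}{3} + 1

G'(u) matches the chain-rule pattern g'(h)*h' with inner function h(u) = u^{4} + 2 u^{2} + \frac{5}{2}; substituting w = h(u) collapses the integral.
A general antiderivative is \frac{2 \sqrt{u^{4} + 2 u^{2} + \frac{5}{2}}}{3} + C.
The condition gives C = 1 + \frac{\sqrt{106}}{3} - (\frac{\sqrt{106}}{3}) = 1.
So G(u) = \frac{2 \sqrt{u^{4} + 2 u^{2} + \frac{5}{2}}}{3} + 1.
Check: d/du[\frac{2 \sqrt{u^{4} + 2 u^{2} + \frac{5}{2}}}{3} + 1] = \frac{4 \sqrt{2} u^{3} + 4 \sqrt{2} u}{3 \sqrt{2 u^{4} + 4 u^{2} + 5}} = G'(u).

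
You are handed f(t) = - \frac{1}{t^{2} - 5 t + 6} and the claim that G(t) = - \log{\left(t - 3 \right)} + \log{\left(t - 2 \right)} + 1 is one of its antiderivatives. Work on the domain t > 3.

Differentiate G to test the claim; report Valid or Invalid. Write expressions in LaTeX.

Valid - the claim checks out under differentiation.

d/dt[G] = - \frac{1}{t^{2} - 5 t + 6}
This equals f(t) exactly, so the claim holds.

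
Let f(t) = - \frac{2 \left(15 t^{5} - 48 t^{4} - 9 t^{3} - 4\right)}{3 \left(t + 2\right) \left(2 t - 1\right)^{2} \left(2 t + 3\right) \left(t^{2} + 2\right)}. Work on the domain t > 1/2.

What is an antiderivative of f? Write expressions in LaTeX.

Factor the denominator (3 \left(t + 2\right) \left(2 t - 1\right)^{2} \left(2 t + 3\right) \left(t^{2} + 2\right)) and decompose: f = \frac{4 \left(658 t + 1427\right)}{4131 \left(t^{2} + 2\right)} + \frac{10577}{1632 \left(2 t + 3\right)} + \frac{9083}{38880 \left(2 t - 1\right)} + \frac{49}{216 \left(2 t - 1\right)^{2}} - \frac{236}{45 \left(t + 2\right)}; each piece integrates to a log, atan, or power term.
Check: d/dt[\frac{9083 \log{\left(t - \frac{1}{2} \right)}}{77760} + \frac{10577 \log{\left(t + \frac{3}{2} \right)}}{3264} - \frac{236 \log{\left(t + 2 \right)}}{45} + \frac{1316 \log{\left(t^{2} + 2 \right)}}{4131} + \frac{2854 \sqrt{2} \operatorname{atan}{\left(\frac{\sqrt{2} t}{2} \right)}}{4131} - \frac{49}{864 t - 432}] = \frac{- 30 t^{5} + 96 t^{4} + 18 t^{3} + 8}{24 t^{6} + 60 t^{5} + 42 t^{4} + 69 t^{3} + 6 t^{2} - 102 t + 36}, which equals f(t).

An antiderivative is F(t) = \frac{9083 \log{\left(t - \frac{1}{2} \right)}}{77760} + \frac{10577 \log{\left(t + \frac{3}{2} \right)}}{3264} - \frac{236 \log{\left(t + 2 \right)}}{45} + \frac{1316 \log{\left(t^{2} + 2 \right)}}{4131} + \frac{2854 \sqrt{2} \operatorname{atan}{\left(\frac{\sqrt{2} t}{2} \right)}}{4131} - \frac{49}{864 t - 432}.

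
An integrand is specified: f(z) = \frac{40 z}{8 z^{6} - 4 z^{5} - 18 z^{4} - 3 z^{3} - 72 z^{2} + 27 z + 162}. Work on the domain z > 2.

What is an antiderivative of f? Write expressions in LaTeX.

An antiderivative is F(z) = \frac{20 \left(36 \left(2 z + 3\right) \log{\left(z - 2 \right)} - 49 \left(2 z + 3\right) \log{\left(z - \frac{3}{2} \right)} - 11 \left(2 z + 3\right) \log{\left(z + \frac{3}{2} \right)} + 12 \left(2 z + 3\right) \log{\left(z^{2} + 3 \right)} + 2 \sqrt{3} \left(2 z + 3\right) \operatorname{atan}{\left(\frac{\sqrt{3} z}{3} \right)} + 42\right)}{3087 \left(2 z + 3\right)}.

The denominator factors as \left(z - 2\right) \left(2 z - 3\right) \left(2 z + 3\right)^{2} \left(z^{2} + 3\right); partial fractions split f into directly integrable pieces: \frac{40 \left(4 z + 1\right)}{1029 \left(z^{2} + 3\right)} - \frac{440}{3087 \left(2 z + 3\right)} - \frac{80}{147 \left(2 z + 3\right)^{2}} - \frac{40}{63 \left(2 z - 3\right)} + \frac{80}{343 \left(z - 2\right)}.
Check: d/dz[\frac{20 \left(36 \left(2 z + 3\right) \log{\left(z - 2 \right)} - 49 \left(2 z + 3\right) \log{\left(z - \frac{3}{2} \right)} - 11 \left(2 z + 3\right) \log{\left(z + \frac{3}{2} \right)} + 12 \left(2 z + 3\right) \log{\left(z^{2} + 3 \right)} + 2 \sqrt{3} \left(2 z + 3\right) \operatorname{atan}{\left(\frac{\sqrt{3} z}{3} \right)} + 42\right)}{3087 \left(2 z + 3\right)}] = \frac{40 z}{8 z^{6} - 4 z^{5} - 18 z^{4} - 3 z^{3} - 72 z^{2} + 27 z + 162} = f(z).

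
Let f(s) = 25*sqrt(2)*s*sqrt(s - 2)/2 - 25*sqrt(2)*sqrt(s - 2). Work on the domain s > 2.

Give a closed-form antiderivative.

The integrand splits into summands that can be handled one at a time.
Check: d/ds[5*sqrt(2)*(s - 2)**(5/2)] = 25*sqrt(2)*s*sqrt(s - 2)/2 - 25*sqrt(2)*sqrt(s - 2) = f(s).

An antiderivative is F(s) = 5*sqrt(2)*(s - 2)**(5/2).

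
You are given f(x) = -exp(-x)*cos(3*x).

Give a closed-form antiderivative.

An antiderivative is F(x) = -3*exp(-x)*sin(3*x)/10 + exp(-x)*cos(3*x)/10.

Any candidate F(x) must reproduce f(x) exactly when differentiated.
Check: d/dx[-3*exp(-x)*sin(3*x)/10 + exp(-x)*cos(3*x)/10] = -exp(-x)*cos(3*x) = f(x).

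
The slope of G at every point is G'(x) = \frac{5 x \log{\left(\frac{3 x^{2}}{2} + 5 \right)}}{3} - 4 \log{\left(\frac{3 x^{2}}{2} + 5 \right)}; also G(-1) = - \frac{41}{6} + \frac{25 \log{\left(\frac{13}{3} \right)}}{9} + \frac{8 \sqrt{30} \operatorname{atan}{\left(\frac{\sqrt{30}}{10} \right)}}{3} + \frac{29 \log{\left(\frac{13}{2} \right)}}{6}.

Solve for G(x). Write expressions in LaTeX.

G(x) = \frac{5 x^{2} \log{\left(\frac{3 x^{2}}{2} + 5 \right)}}{6} - \frac{5 x^{2}}{6} - 4 x \log{\left(\frac{3 x^{2}}{2} + 5 \right)} + 8 x + \frac{25 \log{\left(x^{2} + \frac{10}{3} \right)}}{9} - \frac{8 \sqrt{30} \operatorname{atan}{\left(\frac{\sqrt{30} x}{10} \right)}}{3} + 2

Integrate term by term and add the pieces.
A general antiderivative is - \frac{5 x^{2}}{6} + 8 x + \left(\frac{5 x^{2}}{6} - 4 x\right) \log{\left(\frac{3 x^{2}}{2} + 5 \right)} + \frac{25 \log{\left(x^{2} + \frac{10}{3} \right)}}{9} - \frac{8 \sqrt{30} \operatorname{atan}{\left(\frac{\sqrt{30} x}{10} \right)}}{3} + C.
The condition gives C = - \frac{41}{6} + \frac{25 \log{\left(\frac{13}{3} \right)}}{9} + \frac{8 \sqrt{30} \operatorname{atan}{\left(\frac{\sqrt{30}}{10} \right)}}{3} + \frac{29 \log{\left(\frac{13}{2} \right)}}{6} - (- \frac{53}{6} + \frac{25 \log{\left(\frac{13}{3} \right)}}{9} + \frac{8 \sqrt{30} \operatorname{atan}{\left(\frac{\sqrt{30}}{10} \right)}}{3} + \frac{29 \log{\left(\frac{13}{2} \right)}}{6}) = 2.
So G(x) = \frac{5 x^{2} \log{\left(\frac{3 x^{2}}{2} + 5 \right)}}{6} - \frac{5 x^{2}}{6} - 4 x \log{\left(\frac{3 x^{2}}{2} + 5 \right)} + 8 x + \frac{25 \log{\left(x^{2} + \frac{10}{3} \right)}}{9} - \frac{8 \sqrt{30} \operatorname{atan}{\left(\frac{\sqrt{30} x}{10} \right)}}{3} + 2.
Check: d/dx[\frac{5 x^{2} \log{\left(\frac{3 x^{2}}{2} + 5 \right)}}{6} - \frac{5 x^{2}}{6} - 4 x \log{\left(\frac{3 x^{2}}{2} + 5 \right)} + 8 x + \frac{25 \log{\left(x^{2} + \frac{10}{3} \right)}}{9} - \frac{8 \sqrt{30} \operatorname{atan}{\left(\frac{\sqrt{30} x}{10} \right)}}{3} + 2] = \frac{5 x \log{\left(\frac{3 x^{2}}{2} + 5 \right)}}{3} - 4 \log{\left(\frac{3 x^{2}}{2} + 5 \right)} = G'(x).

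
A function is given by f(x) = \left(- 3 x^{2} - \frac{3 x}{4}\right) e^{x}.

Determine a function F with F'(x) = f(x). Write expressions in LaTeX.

An antiderivative is F(x) = \frac{3 \left(- 4 x^{2} + 7 x - 7\right) e^{x}}{4}.

f has the shape u'v + uv' for u = - 3 x^{2} + \frac{21 x}{4} - \frac{21}{4} and v = e^{x} — it is the derivative of the product u*v.
Check: d/dx[\frac{3 \left(- 4 x^{2} + 7 x - 7\right) e^{x}}{4}] = - 3 x^{2} e^{x} - \frac{3 x e^{x}}{4}, which equals f(x).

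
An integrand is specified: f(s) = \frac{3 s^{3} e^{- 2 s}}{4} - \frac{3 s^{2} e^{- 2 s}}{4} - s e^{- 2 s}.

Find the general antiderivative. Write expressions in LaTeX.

Recognize the product-rule pattern: f = u'v + uv' with u = - \frac{3 s^{3}}{8} - \frac{3 s^{2}}{16} + \frac{5 s}{16} + \frac{5}{32}, v = e^{- 2 s}, so integration by parts undoes it.
Check: d/ds[\frac{\left(- 12 s^{3} - 6 s^{2} + 10 s + 5\right) e^{- 2 s}}{32}] = \frac{\left(3 s^{3} - 3 s^{2} - 4 s\right) e^{- 2 s}}{4}, which equals f(s).

F(s) = \frac{\left(- 12 s^{3} - 6 s^{2} + 10 s + 5\right) e^{- 2 s}}{32} + C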